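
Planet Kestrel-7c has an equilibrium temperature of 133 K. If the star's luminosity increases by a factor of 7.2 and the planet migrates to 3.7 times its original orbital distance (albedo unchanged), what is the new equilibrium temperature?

T_eq ≈ 113 K

T_eq ∝ L^(1/4) · d^(−1/2).
T′ = 133 × 7.2^(1/4) / 3.7^(1/2) = 113 K.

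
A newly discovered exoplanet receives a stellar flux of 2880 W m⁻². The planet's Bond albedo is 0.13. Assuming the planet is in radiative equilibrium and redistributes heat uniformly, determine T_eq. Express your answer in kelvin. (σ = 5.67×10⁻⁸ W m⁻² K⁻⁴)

Energy balance: absorbed = emitted ⇒ πR²·S(1−A) = 4πR²·σT_eq⁴, so T_eq⁴ = S(1−A)/(4σ).
T_eq = [2880 × 0.87 / (4 × 5.67×10⁻⁸)]^(1/4) = (1.10×10¹⁰)^(1/4) = 324 K.

T_eq ≈ 324 K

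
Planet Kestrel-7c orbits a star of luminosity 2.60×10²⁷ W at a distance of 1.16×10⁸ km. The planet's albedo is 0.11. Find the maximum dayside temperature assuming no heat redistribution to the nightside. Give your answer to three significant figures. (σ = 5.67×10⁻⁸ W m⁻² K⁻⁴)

T_ss ≈ 701 K

d = 1.16×10⁸ km = 1.16×10¹¹ m.
Flux: S = L/(4πd²) = 2.60×10²⁷/(4π×(1.16×10¹¹)²) = 1.54×10⁴ W m⁻².
With no redistribution each surface element balances locally: S(1−A) = σT⁴.
T = [1.54×10⁴ × 0.89 / 5.67×10⁻⁸]^(1/4) = (2.41×10¹¹)^(1/4) = 701 K.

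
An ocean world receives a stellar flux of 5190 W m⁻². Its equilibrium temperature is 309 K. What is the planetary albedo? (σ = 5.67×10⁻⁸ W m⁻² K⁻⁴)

From T_eq⁴ = S(1−A)/(4σ): 1−A = 4σT_eq⁴/S.
1−A = 4 × 5.67×10⁻⁸ × (309)⁴ / 5190 = 0.398.

A ≈ 0.60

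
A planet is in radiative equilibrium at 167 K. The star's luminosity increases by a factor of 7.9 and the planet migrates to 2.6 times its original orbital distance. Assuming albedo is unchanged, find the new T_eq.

T_eq ≈ 174 K

T_eq ∝ L^(1/4) · d^(−1/2).
T′ = 167 × 7.9^(1/4) / 2.6^(1/2) = 174 K.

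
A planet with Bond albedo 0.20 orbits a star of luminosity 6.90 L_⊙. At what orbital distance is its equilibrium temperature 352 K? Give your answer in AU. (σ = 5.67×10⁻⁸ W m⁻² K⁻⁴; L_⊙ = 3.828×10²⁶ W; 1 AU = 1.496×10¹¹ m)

d ≈ 1.47 AU

L = 6.90 × 3.828×10²⁶ = 2.64×10²⁷ W.
From T_eq⁴ = L(1−A)/(16πσd²): d = √[L(1−A)/(16πσT_eq⁴)].
d = √[2.64×10²⁷ × 0.80 / (16π × 5.67×10⁻⁸ × (352)⁴)] = 2.20×10¹¹ m = 1.47 AU.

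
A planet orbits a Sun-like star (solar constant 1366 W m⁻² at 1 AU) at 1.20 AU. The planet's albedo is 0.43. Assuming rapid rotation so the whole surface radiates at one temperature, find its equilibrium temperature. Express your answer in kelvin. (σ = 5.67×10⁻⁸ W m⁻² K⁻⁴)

Flux at 1.20 AU: S = 1366/1.20² = 949 W m⁻².
Energy balance: absorbed = emitted ⇒ πR²·S(1−A) = 4πR²·σT_eq⁴, so T_eq⁴ = S(1−A)/(4σ).
T_eq = [949 × 0.57 / (4 × 5.67×10⁻⁸)]^(1/4) = (2.38×10⁹)^(1/4) = 221 K.

T_eq ≈ 221 K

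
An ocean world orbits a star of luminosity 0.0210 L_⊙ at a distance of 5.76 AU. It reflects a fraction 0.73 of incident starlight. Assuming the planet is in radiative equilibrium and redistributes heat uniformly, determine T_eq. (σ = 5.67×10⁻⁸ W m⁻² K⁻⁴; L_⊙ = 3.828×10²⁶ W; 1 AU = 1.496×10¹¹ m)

d = 5.76 AU = 8.62×10¹¹ m.
L = 0.0210 × 3.828×10²⁶ = 8.04×10²⁴ W.
Flux: S = L/(4πd²) = 8.04×10²⁴/(4π×(8.62×10¹¹)²) = 0.862 W m⁻².
Energy balance: absorbed = emitted ⇒ πR²·S(1−A) = 4πR²·σT_eq⁴, so T_eq⁴ = S(1−A)/(4σ).
T_eq = [0.862 × 0.27 / (4 × 5.67×10⁻⁸)]^(1/4) = (1.03×10⁶)^(1/4) = 31.8 K.

T_eq ≈ 31.8 K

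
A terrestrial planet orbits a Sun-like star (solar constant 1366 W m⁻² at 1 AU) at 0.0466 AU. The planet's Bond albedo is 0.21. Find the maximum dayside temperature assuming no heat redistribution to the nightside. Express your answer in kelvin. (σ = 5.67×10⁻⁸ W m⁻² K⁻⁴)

Flux at 0.0466 AU: S = 1366/0.0466² = 6.29×10⁵ W m⁻².
With no redistribution each surface element balances locally: S(1−A) = σT⁴.
T = [6.29×10⁵ × 0.79 / 5.67×10⁻⁸]^(1/4) = (8.76×10¹²)^(1/4) = 1720 K.

T_ss ≈ 1720 K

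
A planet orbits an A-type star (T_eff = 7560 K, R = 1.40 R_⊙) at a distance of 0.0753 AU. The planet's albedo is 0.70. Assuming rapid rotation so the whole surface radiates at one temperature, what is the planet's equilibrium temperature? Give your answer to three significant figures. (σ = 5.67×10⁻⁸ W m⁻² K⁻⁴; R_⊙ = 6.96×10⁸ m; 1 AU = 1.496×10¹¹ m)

R_⋆ = 1.40 × 6.96×10⁸ = 9.74×10⁸ m.
d = 0.0753 AU = 1.13×10¹⁰ m.
L = 4πR_⋆²σT_⋆⁴ = 4π(9.74×10⁸)² × 5.67×10⁻⁸ × (7560)⁴ = 2.21×10²⁷ W.
S = L/(4πd²) = 1.39×10⁶ W m⁻².
Energy balance: absorbed = emitted ⇒ πR²·S(1−A) = 4πR²·σT_eq⁴, so T_eq⁴ = S(1−A)/(4σ).
T_eq = [1.39×10⁶ × 0.30 / (4 × 5.67×10⁻⁸)]^(1/4) = (1.83×10¹²)^(1/4) = 1160 K.

T_eq ≈ 1160 K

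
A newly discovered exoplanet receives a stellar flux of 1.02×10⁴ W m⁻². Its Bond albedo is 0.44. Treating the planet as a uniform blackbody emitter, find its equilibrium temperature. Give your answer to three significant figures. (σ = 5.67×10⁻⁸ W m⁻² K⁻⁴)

Energy balance: absorbed = emitted ⇒ πR²·S(1−A) = 4πR²·σT_eq⁴, so T_eq⁴ = S(1−A)/(4σ).
T_eq = [1.02×10⁴ × 0.56 / (4 × 5.67×10⁻⁸)]^(1/4) = (2.52×10¹⁰)^(1/4) = 398 K.

T_eq ≈ 398 K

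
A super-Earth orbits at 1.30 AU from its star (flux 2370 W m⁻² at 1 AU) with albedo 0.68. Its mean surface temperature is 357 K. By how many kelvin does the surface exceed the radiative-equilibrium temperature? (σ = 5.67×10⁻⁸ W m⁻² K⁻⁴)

S = 2370/1.30² = 1402 W m⁻².
T_eq = [S(1−A)/(4σ)]^(1/4) = [1402×0.32/(4×5.67×10⁻⁸)]^(1/4) = 210.9 K.
ΔT = T_surf − T_eq = 357 − 210.9.

ΔT ≈ 146.1 K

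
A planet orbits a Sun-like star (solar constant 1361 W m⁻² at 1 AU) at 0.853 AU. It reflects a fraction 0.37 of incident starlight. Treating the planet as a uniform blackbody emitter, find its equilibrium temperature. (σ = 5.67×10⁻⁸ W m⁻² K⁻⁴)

T_eq ≈ 268 K

Flux at 0.853 AU: S = 1361/0.853² = 1870 W m⁻².
Energy balance: absorbed = emitted ⇒ πR²·S(1−A) = 4πR²·σT_eq⁴, so T_eq⁴ = S(1−A)/(4σ).
T_eq = [1870 × 0.63 / (4 × 5.67×10⁻⁸)]^(1/4) = (5.20×10⁹)^(1/4) = 268 K.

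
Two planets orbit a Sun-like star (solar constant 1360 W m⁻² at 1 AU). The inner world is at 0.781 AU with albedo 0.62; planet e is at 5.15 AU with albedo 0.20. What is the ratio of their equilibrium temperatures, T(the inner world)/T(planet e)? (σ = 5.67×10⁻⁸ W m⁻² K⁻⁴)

T_eq = [S₀(1−A)/(4σd²)]^(1/4), so T ∝ (1−A)^(1/4) / √d.
T₁ = [1360×0.38/(4×5.67×10⁻⁸×0.781²)]^(1/4) = 247.23 K.
T₂ = [1360×0.80/(4×5.67×10⁻⁸×5.15²)]^(1/4) = 115.97 K.

T₁/T₂ ≈ 2.132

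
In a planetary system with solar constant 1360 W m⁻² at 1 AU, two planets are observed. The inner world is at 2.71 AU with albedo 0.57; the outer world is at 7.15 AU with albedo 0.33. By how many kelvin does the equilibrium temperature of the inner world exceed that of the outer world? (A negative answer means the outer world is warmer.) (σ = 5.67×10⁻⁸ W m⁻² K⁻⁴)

ΔT ≈ 42.7 K

T_eq = [S₀(1−A)/(4σd²)]^(1/4), so T ∝ (1−A)^(1/4) / √d.
T₁ = [1360×0.43/(4×5.67×10⁻⁸×2.71²)]^(1/4) = 136.89 K.
T₂ = [1360×0.67/(4×5.67×10⁻⁸×7.15²)]^(1/4) = 94.15 K.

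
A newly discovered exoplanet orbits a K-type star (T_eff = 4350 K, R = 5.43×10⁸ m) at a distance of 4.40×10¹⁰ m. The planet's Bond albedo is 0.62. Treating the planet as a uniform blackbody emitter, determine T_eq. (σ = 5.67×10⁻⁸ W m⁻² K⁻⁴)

T_eq ≈ 268 K

L = 4πR_⋆²σT_⋆⁴ = 4π(5.43×10⁸)² × 5.67×10⁻⁸ × (4350)⁴ = 7.52×10²⁵ W.
S = L/(4πd²) = 3090 W m⁻².
Energy balance: absorbed = emitted ⇒ πR²·S(1−A) = 4πR²·σT_eq⁴, so T_eq⁴ = S(1−A)/(4σ).
T_eq = [3090 × 0.38 / (4 × 5.67×10⁻⁸)]^(1/4) = (5.18×10⁹)^(1/4) = 268 K.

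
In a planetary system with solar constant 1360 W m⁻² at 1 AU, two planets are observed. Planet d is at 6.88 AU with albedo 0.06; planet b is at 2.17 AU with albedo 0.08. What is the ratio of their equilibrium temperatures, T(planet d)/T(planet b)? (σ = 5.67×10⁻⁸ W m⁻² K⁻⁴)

T_eq = [S₀(1−A)/(4σd²)]^(1/4), so T ∝ (1−A)^(1/4) / √d.
T₁ = [1360×0.94/(4×5.67×10⁻⁸×6.88²)]^(1/4) = 104.46 K.
T₂ = [1360×0.92/(4×5.67×10⁻⁸×2.17²)]^(1/4) = 185.01 K.

T₁/T₂ ≈ 0.565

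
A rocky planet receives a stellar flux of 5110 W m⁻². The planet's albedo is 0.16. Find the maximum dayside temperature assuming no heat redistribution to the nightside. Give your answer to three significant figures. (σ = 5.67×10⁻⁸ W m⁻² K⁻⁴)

With no redistribution each surface element balances locally: S(1−A) = σT⁴.
T = [5110 × 0.84 / 5.67×10⁻⁸]^(1/4) = (7.57×10¹⁰)^(1/4) = 525 K.

T_ss ≈ 525 K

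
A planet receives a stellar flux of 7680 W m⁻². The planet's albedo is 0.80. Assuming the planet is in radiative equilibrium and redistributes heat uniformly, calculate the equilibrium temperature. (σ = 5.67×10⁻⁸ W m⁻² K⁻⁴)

T_eq ≈ 287 K

Energy balance: absorbed = emitted ⇒ πR²·S(1−A) = 4πR²·σT_eq⁴, so T_eq⁴ = S(1−A)/(4σ).
T_eq = [7680 × 0.20 / (4 × 5.67×10⁻⁸)]^(1/4) = (6.77×10⁹)^(1/4) = 287 K.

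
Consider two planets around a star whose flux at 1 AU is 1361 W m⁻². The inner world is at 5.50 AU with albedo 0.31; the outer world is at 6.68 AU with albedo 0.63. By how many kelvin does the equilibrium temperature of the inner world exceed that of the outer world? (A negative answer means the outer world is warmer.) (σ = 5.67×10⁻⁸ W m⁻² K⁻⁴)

T_eq = [S₀(1−A)/(4σd²)]^(1/4), so T ∝ (1−A)^(1/4) / √d.
T₁ = [1361×0.69/(4×5.67×10⁻⁸×5.50²)]^(1/4) = 108.16 K.
T₂ = [1361×0.37/(4×5.67×10⁻⁸×6.68²)]^(1/4) = 83.99 K.

ΔT ≈ 24.2 K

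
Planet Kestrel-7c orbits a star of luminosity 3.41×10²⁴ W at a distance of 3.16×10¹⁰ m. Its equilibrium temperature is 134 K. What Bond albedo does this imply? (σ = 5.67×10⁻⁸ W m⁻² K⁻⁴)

Flux: S = L/(4πd²) = 3.41×10²⁴/(4π×(3.16×10¹⁰)²) = 272 W m⁻².
From T_eq⁴ = S(1−A)/(4σ): 1−A = 4σT_eq⁴/S.
1−A = 4 × 5.67×10⁻⁸ × (134)⁴ / 272 = 0.269.

A ≈ 0.73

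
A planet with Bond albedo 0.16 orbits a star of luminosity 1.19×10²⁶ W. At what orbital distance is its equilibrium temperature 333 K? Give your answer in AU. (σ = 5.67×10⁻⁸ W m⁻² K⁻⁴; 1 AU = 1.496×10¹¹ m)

d ≈ 0.357 AU

From T_eq⁴ = L(1−A)/(16πσd²): d = √[L(1−A)/(16πσT_eq⁴)].
d = √[1.19×10²⁶ × 0.84 / (16π × 5.67×10⁻⁸ × (333)⁴)] = 5.34×10¹⁰ m = 0.357 AU.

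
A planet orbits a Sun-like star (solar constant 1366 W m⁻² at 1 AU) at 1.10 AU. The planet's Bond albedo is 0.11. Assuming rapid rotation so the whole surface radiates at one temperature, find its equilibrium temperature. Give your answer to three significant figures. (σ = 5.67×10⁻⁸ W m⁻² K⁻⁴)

Flux at 1.10 AU: S = 1366/1.10² = 1130 W m⁻².
Energy balance: absorbed = emitted ⇒ πR²·S(1−A) = 4πR²·σT_eq⁴, so T_eq⁴ = S(1−A)/(4σ).
T_eq = [1130 × 0.89 / (4 × 5.67×10⁻⁸)]^(1/4) = (4.43×10⁹)^(1/4) = 258 K.

T_eq ≈ 258 K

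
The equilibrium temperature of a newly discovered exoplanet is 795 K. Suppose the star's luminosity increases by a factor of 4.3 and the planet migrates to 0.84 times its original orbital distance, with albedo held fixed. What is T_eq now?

T_eq ≈ 1250 K

T_eq ∝ L^(1/4) · d^(−1/2).
T′ = 795 × 4.3^(1/4) / 0.84^(1/2) = 1250 K.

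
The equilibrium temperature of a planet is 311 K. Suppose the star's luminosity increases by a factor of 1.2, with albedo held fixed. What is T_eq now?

T_eq ∝ L^(1/4) · d^(−1/2).
T′ = 311 × 1.2^(1/4) = 326 K.

T_eq ≈ 326 K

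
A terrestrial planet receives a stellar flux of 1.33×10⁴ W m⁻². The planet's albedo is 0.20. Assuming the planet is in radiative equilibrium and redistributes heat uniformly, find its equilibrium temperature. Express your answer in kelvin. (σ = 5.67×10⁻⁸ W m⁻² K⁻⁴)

Energy balance: absorbed = emitted ⇒ πR²·S(1−A) = 4πR²·σT_eq⁴, so T_eq⁴ = S(1−A)/(4σ).
T_eq = [1.33×10⁴ × 0.80 / (4 × 5.67×10⁻⁸)]^(1/4) = (4.69×10¹⁰)^(1/4) = 465 K.

T_eq ≈ 465 K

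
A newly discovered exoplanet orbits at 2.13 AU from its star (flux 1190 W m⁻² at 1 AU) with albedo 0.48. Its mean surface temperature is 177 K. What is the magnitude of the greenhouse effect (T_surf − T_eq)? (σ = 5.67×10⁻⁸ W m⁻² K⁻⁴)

S = 1190/2.13² = 262.3 W m⁻².
T_eq = [S(1−A)/(4σ)]^(1/4) = [262.3×0.52/(4×5.67×10⁻⁸)]^(1/4) = 156.6 K.
ΔT = T_surf − T_eq = 177 − 156.6.

ΔT ≈ 20.4 K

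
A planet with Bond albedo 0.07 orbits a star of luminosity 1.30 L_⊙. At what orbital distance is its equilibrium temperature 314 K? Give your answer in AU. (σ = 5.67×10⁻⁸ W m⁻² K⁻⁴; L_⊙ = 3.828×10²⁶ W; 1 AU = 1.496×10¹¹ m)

L = 1.30 × 3.828×10²⁶ = 4.98×10²⁶ W.
From T_eq⁴ = L(1−A)/(16πσd²): d = √[L(1−A)/(16πσT_eq⁴)].
d = √[4.98×10²⁶ × 0.93 / (16π × 5.67×10⁻⁸ × (314)⁴)] = 1.29×10¹¹ m = 0.864 AU.

d ≈ 0.864 AU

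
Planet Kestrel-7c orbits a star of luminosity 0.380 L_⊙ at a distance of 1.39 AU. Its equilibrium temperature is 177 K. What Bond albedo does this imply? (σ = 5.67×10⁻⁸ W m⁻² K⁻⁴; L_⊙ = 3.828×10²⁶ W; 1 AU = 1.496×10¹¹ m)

d = 1.39 AU = 2.08×10¹¹ m.
L = 0.380 × 3.828×10²⁶ = 1.45×10²⁶ W.
Flux: S = L/(4πd²) = 1.45×10²⁶/(4π×(2.08×10¹¹)²) = 268 W m⁻².
From T_eq⁴ = S(1−A)/(4σ): 1−A = 4σT_eq⁴/S.
1−A = 4 × 5.67×10⁻⁸ × (177)⁴ / 268 = 0.832.

A ≈ 0.17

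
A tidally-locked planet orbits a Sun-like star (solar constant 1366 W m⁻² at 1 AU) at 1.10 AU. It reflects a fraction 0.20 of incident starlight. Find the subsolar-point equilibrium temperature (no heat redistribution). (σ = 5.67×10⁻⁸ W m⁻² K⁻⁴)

Flux at 1.10 AU: S = 1366/1.10² = 1130 W m⁻².
At the subsolar point the surface absorbs S(1−A) and emits σT⁴ per unit area — no factor of 4, since only the local patch is in balance.
T = [1130 × 0.80 / 5.67×10⁻⁸]^(1/4) = (1.59×10¹⁰)^(1/4) = 355 K.

T_ss ≈ 355 K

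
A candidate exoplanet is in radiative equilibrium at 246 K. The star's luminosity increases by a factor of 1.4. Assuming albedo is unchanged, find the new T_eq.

T_eq ≈ 268 K

T_eq ∝ L^(1/4) · d^(−1/2).
T′ = 246 × 1.4^(1/4) = 268 K.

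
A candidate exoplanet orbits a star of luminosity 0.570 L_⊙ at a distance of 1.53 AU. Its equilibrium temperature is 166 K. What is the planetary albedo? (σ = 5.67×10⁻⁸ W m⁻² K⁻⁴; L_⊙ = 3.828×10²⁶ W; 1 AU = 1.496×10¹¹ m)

A ≈ 0.48

d = 1.53 AU = 2.29×10¹¹ m.
L = 0.570 × 3.828×10²⁶ = 2.18×10²⁶ W.
Flux: S = L/(4πd²) = 2.18×10²⁶/(4π×(2.29×10¹¹)²) = 331 W m⁻².
From T_eq⁴ = S(1−A)/(4σ): 1−A = 4σT_eq⁴/S.
1−A = 4 × 5.67×10⁻⁸ × (166)⁴ / 331 = 0.520.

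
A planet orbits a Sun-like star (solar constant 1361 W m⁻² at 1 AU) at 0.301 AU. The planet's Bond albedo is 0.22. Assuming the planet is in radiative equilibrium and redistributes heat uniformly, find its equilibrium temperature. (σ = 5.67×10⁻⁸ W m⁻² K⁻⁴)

Flux at 0.301 AU: S = 1361/0.301² = 1.50×10⁴ W m⁻².
Energy balance: absorbed = emitted ⇒ πR²·S(1−A) = 4πR²·σT_eq⁴, so T_eq⁴ = S(1−A)/(4σ).
T_eq = [1.50×10⁴ × 0.78 / (4 × 5.67×10⁻⁸)]^(1/4) = (5.17×10¹⁰)^(1/4) = 477 K.

T_eq ≈ 477 K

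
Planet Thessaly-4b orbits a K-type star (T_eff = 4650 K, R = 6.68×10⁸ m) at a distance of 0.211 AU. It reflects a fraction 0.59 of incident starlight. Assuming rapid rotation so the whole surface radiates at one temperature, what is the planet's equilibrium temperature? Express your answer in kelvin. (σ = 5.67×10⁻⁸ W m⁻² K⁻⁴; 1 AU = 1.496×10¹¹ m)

T_eq ≈ 383 K

d = 0.211 AU = 3.16×10¹⁰ m.
L = 4πR_⋆²σT_⋆⁴ = 4π(6.68×10⁸)² × 5.67×10⁻⁸ × (4650)⁴ = 1.49×10²⁶ W.
S = L/(4πd²) = 1.19×10⁴ W m⁻².
Energy balance: absorbed = emitted ⇒ πR²·S(1−A) = 4πR²·σT_eq⁴, so T_eq⁴ = S(1−A)/(4σ).
T_eq = [1.19×10⁴ × 0.41 / (4 × 5.67×10⁻⁸)]^(1/4) = (2.15×10¹⁰)^(1/4) = 383 K.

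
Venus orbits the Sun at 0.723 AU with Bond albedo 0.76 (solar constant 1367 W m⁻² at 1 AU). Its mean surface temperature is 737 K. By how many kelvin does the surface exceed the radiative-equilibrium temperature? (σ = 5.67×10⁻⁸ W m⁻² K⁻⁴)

S = 1367/0.723² = 2615 W m⁻².
T_eq = [S(1−A)/(4σ)]^(1/4) = [2615×0.24/(4×5.67×10⁻⁸)]^(1/4) = 229.4 K.
ΔT = T_surf − T_eq = 737 − 229.4.

ΔT ≈ 507.6 K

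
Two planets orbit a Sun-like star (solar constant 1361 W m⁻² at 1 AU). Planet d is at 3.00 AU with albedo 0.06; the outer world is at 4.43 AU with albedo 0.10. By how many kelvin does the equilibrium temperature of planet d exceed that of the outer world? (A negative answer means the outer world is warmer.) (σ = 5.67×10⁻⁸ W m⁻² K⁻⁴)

ΔT ≈ 29.4 K

T_eq = [S₀(1−A)/(4σd²)]^(1/4), so T ∝ (1−A)^(1/4) / √d.
T₁ = [1361×0.94/(4×5.67×10⁻⁸×3.00²)]^(1/4) = 158.23 K.
T₂ = [1361×0.90/(4×5.67×10⁻⁸×4.43²)]^(1/4) = 128.80 K.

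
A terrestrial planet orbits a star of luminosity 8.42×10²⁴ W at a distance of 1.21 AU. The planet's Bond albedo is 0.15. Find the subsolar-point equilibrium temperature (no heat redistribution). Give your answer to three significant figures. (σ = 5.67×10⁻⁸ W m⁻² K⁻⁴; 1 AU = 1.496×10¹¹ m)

T_ss ≈ 132 K

d = 1.21 AU = 1.81×10¹¹ m.
Flux: S = L/(4πd²) = 8.42×10²⁴/(4π×(1.81×10¹¹)²) = 20.4 W m⁻².
At the subsolar point the surface absorbs S(1−A) and emits σT⁴ per unit area — no factor of 4, since only the local patch is in balance.
T = [20.4 × 0.85 / 5.67×10⁻⁸]^(1/4) = (3.07×10⁸)^(1/4) = 132 K.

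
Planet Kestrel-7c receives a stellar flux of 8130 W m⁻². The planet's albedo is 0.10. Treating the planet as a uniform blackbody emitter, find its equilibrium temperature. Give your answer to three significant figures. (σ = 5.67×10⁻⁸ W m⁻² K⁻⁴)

T_eq ≈ 424 K

Energy balance: absorbed = emitted ⇒ πR²·S(1−A) = 4πR²·σT_eq⁴, so T_eq⁴ = S(1−A)/(4σ).
T_eq = [8130 × 0.90 / (4 × 5.67×10⁻⁸)]^(1/4) = (3.23×10¹⁰)^(1/4) = 424 K.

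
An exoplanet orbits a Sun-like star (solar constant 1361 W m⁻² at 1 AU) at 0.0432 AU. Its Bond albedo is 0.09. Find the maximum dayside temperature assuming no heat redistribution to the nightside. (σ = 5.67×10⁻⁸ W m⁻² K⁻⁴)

T_ss ≈ 1850 K

Flux at 0.0432 AU: S = 1361/0.0432² = 7.29×10⁵ W m⁻².
With no redistribution each surface element balances locally: S(1−A) = σT⁴.
T = [7.29×10⁵ × 0.91 / 5.67×10⁻⁸]^(1/4) = (1.17×10¹³)^(1/4) = 1850 K.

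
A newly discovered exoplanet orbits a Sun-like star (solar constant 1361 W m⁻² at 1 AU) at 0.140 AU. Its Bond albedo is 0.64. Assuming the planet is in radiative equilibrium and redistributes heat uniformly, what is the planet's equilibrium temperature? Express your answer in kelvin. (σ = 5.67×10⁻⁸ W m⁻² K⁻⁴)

Flux at 0.140 AU: S = 1361/0.140² = 6.94×10⁴ W m⁻².
Energy balance: absorbed = emitted ⇒ πR²·S(1−A) = 4πR²·σT_eq⁴, so T_eq⁴ = S(1−A)/(4σ).
T_eq = [6.94×10⁴ × 0.36 / (4 × 5.67×10⁻⁸)]^(1/4) = (1.10×10¹¹)^(1/4) = 576 K.

T_eq ≈ 576 K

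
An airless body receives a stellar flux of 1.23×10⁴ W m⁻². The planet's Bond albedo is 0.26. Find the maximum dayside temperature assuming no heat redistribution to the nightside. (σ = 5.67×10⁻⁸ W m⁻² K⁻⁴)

With no redistribution each surface element balances locally: S(1−A) = σT⁴.
T = [1.23×10⁴ × 0.74 / 5.67×10⁻⁸]^(1/4) = (1.61×10¹¹)^(1/4) = 633 K.

T_ss ≈ 633 K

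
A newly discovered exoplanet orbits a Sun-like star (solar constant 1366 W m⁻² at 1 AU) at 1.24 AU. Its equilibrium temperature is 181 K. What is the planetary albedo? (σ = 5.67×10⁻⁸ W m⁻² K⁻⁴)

A ≈ 0.73

Flux at 1.24 AU: S = 1366/1.24² = 888 W m⁻².
From T_eq⁴ = S(1−A)/(4σ): 1−A = 4σT_eq⁴/S.
1−A = 4 × 5.67×10⁻⁸ × (181)⁴ / 888 = 0.274.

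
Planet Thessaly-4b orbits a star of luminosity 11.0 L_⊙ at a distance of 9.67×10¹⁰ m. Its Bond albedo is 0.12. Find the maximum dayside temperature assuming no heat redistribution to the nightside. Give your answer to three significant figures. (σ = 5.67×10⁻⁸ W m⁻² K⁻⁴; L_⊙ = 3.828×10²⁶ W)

L = 11.0 × 3.828×10²⁶ = 4.21×10²⁷ W.
Flux: S = L/(4πd²) = 4.21×10²⁷/(4π×(9.67×10¹⁰)²) = 3.58×10⁴ W m⁻².
With no redistribution each surface element balances locally: S(1−A) = σT⁴.
T = [3.58×10⁴ × 0.88 / 5.67×10⁻⁸]^(1/4) = (5.56×10¹¹)^(1/4) = 864 K.

T_ss ≈ 864 K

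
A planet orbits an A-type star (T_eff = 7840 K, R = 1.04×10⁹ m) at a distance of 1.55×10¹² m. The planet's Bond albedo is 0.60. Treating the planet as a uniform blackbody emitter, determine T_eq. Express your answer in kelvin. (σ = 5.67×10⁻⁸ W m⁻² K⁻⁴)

L = 4πR_⋆²σT_⋆⁴ = 4π(1.04×10⁹)² × 5.67×10⁻⁸ × (7840)⁴ = 2.91×10²⁷ W.
S = L/(4πd²) = 96.4 W m⁻².
Energy balance: absorbed = emitted ⇒ πR²·S(1−A) = 4πR²·σT_eq⁴, so T_eq⁴ = S(1−A)/(4σ).
T_eq = [96.4 × 0.40 / (4 × 5.67×10⁻⁸)]^(1/4) = (1.70×10⁸)^(1/4) = 114 K.

T_eq ≈ 114 K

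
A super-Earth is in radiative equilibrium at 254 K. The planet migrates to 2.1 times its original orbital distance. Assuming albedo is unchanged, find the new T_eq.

T_eq ∝ L^(1/4) · d^(−1/2).
T′ = 254 / 2.1^(1/2) = 175 K.

T_eq ≈ 175 K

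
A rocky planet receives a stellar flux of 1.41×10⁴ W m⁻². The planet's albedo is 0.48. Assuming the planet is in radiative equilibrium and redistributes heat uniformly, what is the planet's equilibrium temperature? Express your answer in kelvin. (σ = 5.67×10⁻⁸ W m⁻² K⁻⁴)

Energy balance: absorbed = emitted ⇒ πR²·S(1−A) = 4πR²·σT_eq⁴, so T_eq⁴ = S(1−A)/(4σ).
T_eq = [1.41×10⁴ × 0.52 / (4 × 5.67×10⁻⁸)]^(1/4) = (3.23×10¹⁰)^(1/4) = 424 K.

T_eq ≈ 424 K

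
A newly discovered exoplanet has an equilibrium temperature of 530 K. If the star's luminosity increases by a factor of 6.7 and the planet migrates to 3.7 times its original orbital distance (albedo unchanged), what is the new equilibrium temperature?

T_eq ∝ L^(1/4) · d^(−1/2).
T′ = 530 × 6.7^(1/4) / 3.7^(1/2) = 443 K.

T_eq ≈ 443 K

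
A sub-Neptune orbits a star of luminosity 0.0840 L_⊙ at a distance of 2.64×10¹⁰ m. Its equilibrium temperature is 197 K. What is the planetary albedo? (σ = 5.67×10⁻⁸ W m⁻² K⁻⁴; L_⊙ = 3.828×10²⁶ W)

L = 0.0840 × 3.828×10²⁶ = 3.22×10²⁵ W.
Flux: S = L/(4πd²) = 3.22×10²⁵/(4π×(2.64×10¹⁰)²) = 3670 W m⁻².
From T_eq⁴ = S(1−A)/(4σ): 1−A = 4σT_eq⁴/S.
1−A = 4 × 5.67×10⁻⁸ × (197)⁴ / 3670 = 0.093.

A ≈ 0.91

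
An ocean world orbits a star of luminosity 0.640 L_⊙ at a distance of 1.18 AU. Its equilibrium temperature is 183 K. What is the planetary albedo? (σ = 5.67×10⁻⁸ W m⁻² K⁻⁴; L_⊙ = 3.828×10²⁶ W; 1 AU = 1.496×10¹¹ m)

d = 1.18 AU = 1.77×10¹¹ m.
L = 0.640 × 3.828×10²⁶ = 2.45×10²⁶ W.
Flux: S = L/(4πd²) = 2.45×10²⁶/(4π×(1.77×10¹¹)²) = 626 W m⁻².
From T_eq⁴ = S(1−A)/(4σ): 1−A = 4σT_eq⁴/S.
1−A = 4 × 5.67×10⁻⁸ × (183)⁴ / 626 = 0.407.

A ≈ 0.59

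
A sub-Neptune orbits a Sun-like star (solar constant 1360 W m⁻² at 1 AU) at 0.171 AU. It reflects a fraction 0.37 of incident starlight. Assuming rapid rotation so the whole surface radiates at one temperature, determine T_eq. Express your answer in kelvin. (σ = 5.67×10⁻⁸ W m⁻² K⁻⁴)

T_eq ≈ 600 K

Flux at 0.171 AU: S = 1360/0.171² = 4.65×10⁴ W m⁻².
Energy balance: absorbed = emitted ⇒ πR²·S(1−A) = 4πR²·σT_eq⁴, so T_eq⁴ = S(1−A)/(4σ).
T_eq = [4.65×10⁴ × 0.63 / (4 × 5.67×10⁻⁸)]^(1/4) = (1.29×10¹¹)^(1/4) = 600 K.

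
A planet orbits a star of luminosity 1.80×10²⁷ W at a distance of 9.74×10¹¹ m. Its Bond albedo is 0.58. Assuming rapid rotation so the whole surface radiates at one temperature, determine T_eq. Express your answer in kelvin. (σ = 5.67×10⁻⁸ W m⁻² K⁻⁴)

T_eq ≈ 129 K

Flux: S = L/(4πd²) = 1.80×10²⁷/(4π×(9.74×10¹¹)²) = 151 W m⁻².
Energy balance: absorbed = emitted ⇒ πR²·S(1−A) = 4πR²·σT_eq⁴, so T_eq⁴ = S(1−A)/(4σ).
T_eq = [151 × 0.42 / (4 × 5.67×10⁻⁸)]^(1/4) = (2.80×10⁸)^(1/4) = 129 K.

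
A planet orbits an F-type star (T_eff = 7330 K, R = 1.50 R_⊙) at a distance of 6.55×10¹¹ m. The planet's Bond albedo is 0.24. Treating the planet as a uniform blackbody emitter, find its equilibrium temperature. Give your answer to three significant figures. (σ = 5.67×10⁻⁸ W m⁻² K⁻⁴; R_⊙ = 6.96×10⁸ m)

R_⋆ = 1.50 × 6.96×10⁸ = 1.04×10⁹ m.
L = 4πR_⋆²σT_⋆⁴ = 4π(1.04×10⁹)² × 5.67×10⁻⁸ × (7330)⁴ = 2.24×10²⁷ W.
S = L/(4πd²) = 416 W m⁻².
Energy balance: absorbed = emitted ⇒ πR²·S(1−A) = 4πR²·σT_eq⁴, so T_eq⁴ = S(1−A)/(4σ).
T_eq = [416 × 0.76 / (4 × 5.67×10⁻⁸)]^(1/4) = (1.39×10⁹)^(1/4) = 193 K.

T_eq ≈ 193 K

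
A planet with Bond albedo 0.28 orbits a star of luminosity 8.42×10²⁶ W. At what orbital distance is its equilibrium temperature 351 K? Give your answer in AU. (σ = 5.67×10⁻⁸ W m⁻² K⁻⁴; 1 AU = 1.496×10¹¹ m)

d ≈ 0.791 AU

From T_eq⁴ = L(1−A)/(16πσd²): d = √[L(1−A)/(16πσT_eq⁴)].
d = √[8.42×10²⁶ × 0.72 / (16π × 5.67×10⁻⁸ × (351)⁴)] = 1.18×10¹¹ m = 0.791 AU.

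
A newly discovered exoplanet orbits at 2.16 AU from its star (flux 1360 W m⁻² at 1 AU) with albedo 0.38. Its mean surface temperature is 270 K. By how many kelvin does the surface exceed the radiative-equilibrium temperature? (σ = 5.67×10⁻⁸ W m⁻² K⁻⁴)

ΔT ≈ 102.0 K

S = 1360/2.16² = 291.5 W m⁻².
T_eq = [S(1−A)/(4σ)]^(1/4) = [291.5×0.62/(4×5.67×10⁻⁸)]^(1/4) = 168.0 K.
ΔT = T_surf − T_eq = 270 − 168.0.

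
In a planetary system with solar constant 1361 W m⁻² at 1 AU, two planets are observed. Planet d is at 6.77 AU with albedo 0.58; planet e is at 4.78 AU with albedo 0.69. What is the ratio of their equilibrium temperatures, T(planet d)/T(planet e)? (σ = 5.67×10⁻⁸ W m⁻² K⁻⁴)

T₁/T₂ ≈ 0.907

T_eq = [S₀(1−A)/(4σd²)]^(1/4), so T ∝ (1−A)^(1/4) / √d.
T₁ = [1361×0.42/(4×5.67×10⁻⁸×6.77²)]^(1/4) = 86.11 K.
T₂ = [1361×0.31/(4×5.67×10⁻⁸×4.78²)]^(1/4) = 94.99 K.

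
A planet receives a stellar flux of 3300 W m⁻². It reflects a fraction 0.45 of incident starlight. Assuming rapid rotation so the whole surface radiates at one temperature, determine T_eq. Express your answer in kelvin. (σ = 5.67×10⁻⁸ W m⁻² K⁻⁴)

T_eq ≈ 299 K

Energy balance: absorbed = emitted ⇒ πR²·S(1−A) = 4πR²·σT_eq⁴, so T_eq⁴ = S(1−A)/(4σ).
T_eq = [3300 × 0.55 / (4 × 5.67×10⁻⁸)]^(1/4) = (8.00×10⁹)^(1/4) = 299 K.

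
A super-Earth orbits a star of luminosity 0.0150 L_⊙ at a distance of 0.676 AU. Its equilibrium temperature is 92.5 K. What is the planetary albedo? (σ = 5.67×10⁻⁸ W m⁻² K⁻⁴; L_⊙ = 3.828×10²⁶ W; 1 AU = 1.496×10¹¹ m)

A ≈ 0.63

d = 0.676 AU = 1.01×10¹¹ m.
L = 0.0150 × 3.828×10²⁶ = 5.74×10²⁴ W.
Flux: S = L/(4πd²) = 5.74×10²⁴/(4π×(1.01×10¹¹)²) = 44.7 W m⁻².
From T_eq⁴ = S(1−A)/(4σ): 1−A = 4σT_eq⁴/S.
1−A = 4 × 5.67×10⁻⁸ × (92.5)⁴ / 44.7 = 0.372.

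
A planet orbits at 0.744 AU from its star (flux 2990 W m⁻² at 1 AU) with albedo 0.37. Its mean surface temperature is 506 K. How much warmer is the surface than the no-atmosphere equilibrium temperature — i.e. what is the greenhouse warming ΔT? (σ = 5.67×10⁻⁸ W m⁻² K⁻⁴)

ΔT ≈ 156.0 K

S = 2990/0.744² = 5402 W m⁻².
T_eq = [S(1−A)/(4σ)]^(1/4) = [5402×0.63/(4×5.67×10⁻⁸)]^(1/4) = 350.0 K.
ΔT = T_surf − T_eq = 506 − 350.0.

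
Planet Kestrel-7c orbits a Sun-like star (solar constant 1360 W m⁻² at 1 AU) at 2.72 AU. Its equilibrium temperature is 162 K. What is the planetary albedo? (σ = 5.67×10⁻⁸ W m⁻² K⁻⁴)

Flux at 2.72 AU: S = 1360/2.72² = 184 W m⁻².
From T_eq⁴ = S(1−A)/(4σ): 1−A = 4σT_eq⁴/S.
1−A = 4 × 5.67×10⁻⁸ × (162)⁴ / 184 = 0.850.

A ≈ 0.15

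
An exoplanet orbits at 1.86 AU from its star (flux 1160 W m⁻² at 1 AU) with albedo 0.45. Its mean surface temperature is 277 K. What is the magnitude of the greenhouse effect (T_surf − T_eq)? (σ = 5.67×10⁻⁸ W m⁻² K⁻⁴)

ΔT ≈ 108.1 K

S = 1160/1.86² = 335.3 W m⁻².
T_eq = [S(1−A)/(4σ)]^(1/4) = [335.3×0.55/(4×5.67×10⁻⁸)]^(1/4) = 168.9 K.
ΔT = T_surf − T_eq = 277 − 168.9.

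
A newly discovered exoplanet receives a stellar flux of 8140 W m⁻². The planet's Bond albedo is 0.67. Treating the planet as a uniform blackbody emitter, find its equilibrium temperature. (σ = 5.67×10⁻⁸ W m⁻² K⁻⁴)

Energy balance: absorbed = emitted ⇒ πR²·S(1−A) = 4πR²·σT_eq⁴, so T_eq⁴ = S(1−A)/(4σ).
T_eq = [8140 × 0.33 / (4 × 5.67×10⁻⁸)]^(1/4) = (1.18×10¹⁰)^(1/4) = 330 K.

T_eq ≈ 330 K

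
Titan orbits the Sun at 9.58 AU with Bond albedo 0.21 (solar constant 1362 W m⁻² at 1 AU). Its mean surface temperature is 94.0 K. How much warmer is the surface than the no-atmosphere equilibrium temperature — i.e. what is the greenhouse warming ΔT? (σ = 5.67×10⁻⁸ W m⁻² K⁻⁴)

ΔT ≈ 9.2 K

S = 1362/9.58² = 14.84 W m⁻².
T_eq = [S(1−A)/(4σ)]^(1/4) = [14.84×0.79/(4×5.67×10⁻⁸)]^(1/4) = 84.8 K.
ΔT = T_surf − T_eq = 94 − 84.8.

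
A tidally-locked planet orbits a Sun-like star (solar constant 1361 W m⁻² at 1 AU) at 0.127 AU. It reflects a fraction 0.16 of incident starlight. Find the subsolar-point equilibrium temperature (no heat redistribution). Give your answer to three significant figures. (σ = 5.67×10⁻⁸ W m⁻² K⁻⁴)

T_ss ≈ 1060 K

Flux at 0.127 AU: S = 1361/0.127² = 8.44×10⁴ W m⁻².
At the subsolar point the surface absorbs S(1−A) and emits σT⁴ per unit area — no factor of 4, since only the local patch is in balance.
T = [8.44×10⁴ × 0.84 / 5.67×10⁻⁸]^(1/4) = (1.25×10¹²)^(1/4) = 1060 K.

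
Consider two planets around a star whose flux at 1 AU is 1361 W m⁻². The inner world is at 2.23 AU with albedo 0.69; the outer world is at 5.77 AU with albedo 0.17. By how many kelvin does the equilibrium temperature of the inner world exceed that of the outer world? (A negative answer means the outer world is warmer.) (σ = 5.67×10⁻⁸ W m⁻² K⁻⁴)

T_eq = [S₀(1−A)/(4σd²)]^(1/4), so T ∝ (1−A)^(1/4) / √d.
T₁ = [1361×0.31/(4×5.67×10⁻⁸×2.23²)]^(1/4) = 139.07 K.
T₂ = [1361×0.83/(4×5.67×10⁻⁸×5.77²)]^(1/4) = 110.59 K.

ΔT ≈ 28.5 K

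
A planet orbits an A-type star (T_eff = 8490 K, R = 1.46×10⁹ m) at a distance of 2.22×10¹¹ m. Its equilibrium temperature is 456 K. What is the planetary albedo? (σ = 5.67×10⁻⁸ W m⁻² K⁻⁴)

L = 4πR_⋆²σT_⋆⁴ = 4π(1.46×10⁹)² × 5.67×10⁻⁸ × (8490)⁴ = 7.89×10²⁷ W.
S = L/(4πd²) = 1.27×10⁴ W m⁻².
From T_eq⁴ = S(1−A)/(4σ): 1−A = 4σT_eq⁴/S.
1−A = 4 × 5.67×10⁻⁸ × (456)⁴ / 1.27×10⁴ = 0.770.

A ≈ 0.23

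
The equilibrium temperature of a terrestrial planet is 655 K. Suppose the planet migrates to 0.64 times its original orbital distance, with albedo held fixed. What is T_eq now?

T_eq ≈ 819 K

T_eq ∝ L^(1/4) · d^(−1/2).
T′ = 655 / 0.64^(1/2) = 819 K.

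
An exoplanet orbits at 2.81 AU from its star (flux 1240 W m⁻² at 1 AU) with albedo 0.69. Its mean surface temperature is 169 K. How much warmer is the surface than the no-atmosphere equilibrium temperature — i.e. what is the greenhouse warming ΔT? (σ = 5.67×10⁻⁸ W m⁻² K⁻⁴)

ΔT ≈ 48.0 K

S = 1240/2.81² = 157.0 W m⁻².
T_eq = [S(1−A)/(4σ)]^(1/4) = [157.0×0.31/(4×5.67×10⁻⁸)]^(1/4) = 121.0 K.
ΔT = T_surf − T_eq = 169 − 121.0.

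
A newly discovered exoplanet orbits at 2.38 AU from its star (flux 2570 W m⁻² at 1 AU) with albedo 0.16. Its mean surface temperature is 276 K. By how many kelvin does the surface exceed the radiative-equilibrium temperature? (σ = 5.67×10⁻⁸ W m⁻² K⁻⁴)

S = 2570/2.38² = 453.7 W m⁻².
T_eq = [S(1−A)/(4σ)]^(1/4) = [453.7×0.84/(4×5.67×10⁻⁸)]^(1/4) = 202.5 K.
ΔT = T_surf − T_eq = 276 − 202.5.

ΔT ≈ 73.5 K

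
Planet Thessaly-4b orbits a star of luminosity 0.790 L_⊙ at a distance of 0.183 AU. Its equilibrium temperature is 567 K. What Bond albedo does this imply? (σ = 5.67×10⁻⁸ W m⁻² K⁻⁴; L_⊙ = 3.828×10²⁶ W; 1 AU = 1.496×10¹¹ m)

A ≈ 0.27

d = 0.183 AU = 2.74×10¹⁰ m.
L = 0.790 × 3.828×10²⁶ = 3.02×10²⁶ W.
Flux: S = L/(4πd²) = 3.02×10²⁶/(4π×(2.74×10¹⁰)²) = 3.21×10⁴ W m⁻².
From T_eq⁴ = S(1−A)/(4σ): 1−A = 4σT_eq⁴/S.
1−A = 4 × 5.67×10⁻⁸ × (567)⁴ / 3.21×10⁴ = 0.730.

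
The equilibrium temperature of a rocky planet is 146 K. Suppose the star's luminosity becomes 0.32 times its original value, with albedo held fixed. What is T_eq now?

T_eq ∝ L^(1/4) · d^(−1/2).
T′ = 146 × 0.32^(1/4) = 110 K.

T_eq ≈ 110 K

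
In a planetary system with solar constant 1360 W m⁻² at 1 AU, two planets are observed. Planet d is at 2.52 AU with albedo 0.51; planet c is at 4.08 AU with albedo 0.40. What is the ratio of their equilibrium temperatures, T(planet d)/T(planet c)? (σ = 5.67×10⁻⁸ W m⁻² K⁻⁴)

T_eq = [S₀(1−A)/(4σd²)]^(1/4), so T ∝ (1−A)^(1/4) / √d.
T₁ = [1360×0.49/(4×5.67×10⁻⁸×2.52²)]^(1/4) = 146.66 K.
T₂ = [1360×0.60/(4×5.67×10⁻⁸×4.08²)]^(1/4) = 121.25 K.

T₁/T₂ ≈ 1.210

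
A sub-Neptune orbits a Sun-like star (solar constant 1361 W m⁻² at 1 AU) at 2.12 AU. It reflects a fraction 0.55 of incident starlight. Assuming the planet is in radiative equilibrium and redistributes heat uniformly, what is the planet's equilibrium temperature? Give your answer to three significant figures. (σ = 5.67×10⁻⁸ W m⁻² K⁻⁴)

Flux at 2.12 AU: S = 1361/2.12² = 303 W m⁻².
Energy balance: absorbed = emitted ⇒ πR²·S(1−A) = 4πR²·σT_eq⁴, so T_eq⁴ = S(1−A)/(4σ).
T_eq = [303 × 0.45 / (4 × 5.67×10⁻⁸)]^(1/4) = (6.01×10⁸)^(1/4) = 157 K.

T_eq ≈ 157 K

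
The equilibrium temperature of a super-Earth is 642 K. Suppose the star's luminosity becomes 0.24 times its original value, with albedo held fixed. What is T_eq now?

T_eq ∝ L^(1/4) · d^(−1/2).
T′ = 642 × 0.24^(1/4) = 449 K.

T_eq ≈ 449 K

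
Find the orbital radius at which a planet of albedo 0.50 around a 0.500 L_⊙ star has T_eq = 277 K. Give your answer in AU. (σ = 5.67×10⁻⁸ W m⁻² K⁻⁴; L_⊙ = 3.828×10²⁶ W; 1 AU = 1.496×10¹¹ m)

d ≈ 0.505 AU

L = 0.500 × 3.828×10²⁶ = 1.91×10²⁶ W.
From T_eq⁴ = L(1−A)/(16πσd²): d = √[L(1−A)/(16πσT_eq⁴)].
d = √[1.91×10²⁶ × 0.50 / (16π × 5.67×10⁻⁸ × (277)⁴)] = 7.55×10¹⁰ m = 0.505 AU.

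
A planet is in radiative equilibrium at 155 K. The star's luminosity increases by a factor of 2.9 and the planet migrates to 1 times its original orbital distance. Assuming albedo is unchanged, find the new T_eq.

T_eq ∝ L^(1/4) · d^(−1/2).
T′ = 155 × 2.9^(1/4) / 1^(1/2) = 202 K.

T_eq ≈ 202 K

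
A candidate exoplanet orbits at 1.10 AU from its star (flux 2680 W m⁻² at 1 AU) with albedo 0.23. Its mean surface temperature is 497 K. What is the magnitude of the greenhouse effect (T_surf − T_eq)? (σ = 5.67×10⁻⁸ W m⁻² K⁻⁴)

S = 2680/1.10² = 2215 W m⁻².
T_eq = [S(1−A)/(4σ)]^(1/4) = [2215×0.77/(4×5.67×10⁻⁸)]^(1/4) = 294.5 K.
ΔT = T_surf − T_eq = 497 − 294.5.

ΔT ≈ 202.5 K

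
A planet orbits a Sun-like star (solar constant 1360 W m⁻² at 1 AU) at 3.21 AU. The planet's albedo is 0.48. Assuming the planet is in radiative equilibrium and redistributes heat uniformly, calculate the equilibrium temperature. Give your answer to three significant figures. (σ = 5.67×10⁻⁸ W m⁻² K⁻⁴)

T_eq ≈ 132 K

Flux at 3.21 AU: S = 1360/3.21² = 132 W m⁻².
Energy balance: absorbed = emitted ⇒ πR²·S(1−A) = 4πR²·σT_eq⁴, so T_eq⁴ = S(1−A)/(4σ).
T_eq = [132 × 0.52 / (4 × 5.67×10⁻⁸)]^(1/4) = (3.03×10⁸)^(1/4) = 132 K.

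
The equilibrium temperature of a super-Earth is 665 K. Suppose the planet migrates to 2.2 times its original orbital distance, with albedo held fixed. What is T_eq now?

T_eq ∝ L^(1/4) · d^(−1/2).
T′ = 665 / 2.2^(1/2) = 448 K.

T_eq ≈ 448 K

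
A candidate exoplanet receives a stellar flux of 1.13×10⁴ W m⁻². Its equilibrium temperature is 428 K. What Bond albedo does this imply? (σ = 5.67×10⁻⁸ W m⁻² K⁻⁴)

From T_eq⁴ = S(1−A)/(4σ): 1−A = 4σT_eq⁴/S.
1−A = 4 × 5.67×10⁻⁸ × (428)⁴ / 1.13×10⁴ = 0.674.

A ≈ 0.33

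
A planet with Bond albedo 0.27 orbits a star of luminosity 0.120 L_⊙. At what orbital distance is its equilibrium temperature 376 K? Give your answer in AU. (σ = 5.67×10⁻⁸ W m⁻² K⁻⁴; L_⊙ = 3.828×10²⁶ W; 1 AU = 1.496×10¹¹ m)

L = 0.120 × 3.828×10²⁶ = 4.59×10²⁵ W.
From T_eq⁴ = L(1−A)/(16πσd²): d = √[L(1−A)/(16πσT_eq⁴)].
d = √[4.59×10²⁵ × 0.73 / (16π × 5.67×10⁻⁸ × (376)⁴)] = 2.43×10¹⁰ m = 0.162 AU.

d ≈ 0.162 AU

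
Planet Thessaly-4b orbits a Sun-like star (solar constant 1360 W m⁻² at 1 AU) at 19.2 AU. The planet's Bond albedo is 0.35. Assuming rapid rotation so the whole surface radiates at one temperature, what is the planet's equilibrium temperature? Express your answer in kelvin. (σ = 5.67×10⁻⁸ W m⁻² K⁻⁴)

T_eq ≈ 57.0 K

Flux at 19.2 AU: S = 1360/19.2² = 3.69 W m⁻².
Energy balance: absorbed = emitted ⇒ πR²·S(1−A) = 4πR²·σT_eq⁴, so T_eq⁴ = S(1−A)/(4σ).
T_eq = [3.69 × 0.65 / (4 × 5.67×10⁻⁸)]^(1/4) = (1.06×10⁷)^(1/4) = 57.0 K.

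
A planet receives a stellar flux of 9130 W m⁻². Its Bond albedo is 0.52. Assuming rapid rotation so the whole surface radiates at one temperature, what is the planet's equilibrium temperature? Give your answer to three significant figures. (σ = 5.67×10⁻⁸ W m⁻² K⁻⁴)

Energy balance: absorbed = emitted ⇒ πR²·S(1−A) = 4πR²·σT_eq⁴, so T_eq⁴ = S(1−A)/(4σ).
T_eq = [9130 × 0.48 / (4 × 5.67×10⁻⁸)]^(1/4) = (1.93×10¹⁰)^(1/4) = 373 K.

T_eq ≈ 373 K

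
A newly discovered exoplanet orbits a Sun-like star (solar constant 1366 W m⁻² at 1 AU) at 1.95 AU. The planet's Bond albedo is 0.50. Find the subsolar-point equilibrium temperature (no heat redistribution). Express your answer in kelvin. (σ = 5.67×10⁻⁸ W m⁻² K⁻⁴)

T_ss ≈ 237 K

Flux at 1.95 AU: S = 1366/1.95² = 359 W m⁻².
At the subsolar point the surface absorbs S(1−A) and emits σT⁴ per unit area — no factor of 4, since only the local patch is in balance.
T = [359 × 0.50 / 5.67×10⁻⁸]^(1/4) = (3.17×10⁹)^(1/4) = 237 K.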